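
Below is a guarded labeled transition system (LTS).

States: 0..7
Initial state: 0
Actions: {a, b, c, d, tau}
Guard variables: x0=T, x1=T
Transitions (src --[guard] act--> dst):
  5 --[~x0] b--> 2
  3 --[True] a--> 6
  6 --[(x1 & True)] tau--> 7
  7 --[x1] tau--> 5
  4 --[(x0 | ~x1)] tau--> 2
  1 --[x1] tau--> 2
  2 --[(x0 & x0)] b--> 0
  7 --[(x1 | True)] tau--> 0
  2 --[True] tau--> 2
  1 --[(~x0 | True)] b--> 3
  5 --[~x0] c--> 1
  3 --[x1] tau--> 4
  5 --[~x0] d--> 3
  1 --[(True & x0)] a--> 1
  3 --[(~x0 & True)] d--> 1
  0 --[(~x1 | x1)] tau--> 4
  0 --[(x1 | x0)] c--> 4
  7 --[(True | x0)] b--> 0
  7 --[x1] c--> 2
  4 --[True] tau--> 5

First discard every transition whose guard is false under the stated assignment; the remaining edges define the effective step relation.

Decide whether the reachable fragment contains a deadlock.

Reach set: {0,2,4,5}
  0: c→4  tau→4  [deg 2]
  2: b→0  tau→2  [deg 2]
  4: tau→2  tau→5  [deg 2]
  5: ∅  [STUCK]
Path to 5: tau·tau

Answer: DEADLOCK at state 5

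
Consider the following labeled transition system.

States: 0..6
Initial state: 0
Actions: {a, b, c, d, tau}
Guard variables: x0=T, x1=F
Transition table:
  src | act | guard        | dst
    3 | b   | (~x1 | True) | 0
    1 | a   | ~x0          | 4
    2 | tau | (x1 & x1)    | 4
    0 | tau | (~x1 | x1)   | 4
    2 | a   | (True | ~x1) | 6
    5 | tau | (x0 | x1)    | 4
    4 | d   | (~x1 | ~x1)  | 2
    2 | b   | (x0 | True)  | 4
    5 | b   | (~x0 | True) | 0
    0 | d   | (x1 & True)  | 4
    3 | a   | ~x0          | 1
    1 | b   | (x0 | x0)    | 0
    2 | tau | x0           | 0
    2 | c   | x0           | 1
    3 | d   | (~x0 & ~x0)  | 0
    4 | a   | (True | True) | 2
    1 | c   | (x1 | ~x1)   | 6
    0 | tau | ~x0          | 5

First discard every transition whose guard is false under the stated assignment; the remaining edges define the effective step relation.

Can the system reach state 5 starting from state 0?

Answer: UNREACHABLE

Working:
12 transition(s) survive guard evaluation.
depth 0: {0}
depth 1: {4}  cumulative {0,4}
depth 2: {2}  cumulative {0,2,4}
depth 3: {1,6}  cumulative {0,1,2,4,6}
Reachable = {0,1,2,4,6}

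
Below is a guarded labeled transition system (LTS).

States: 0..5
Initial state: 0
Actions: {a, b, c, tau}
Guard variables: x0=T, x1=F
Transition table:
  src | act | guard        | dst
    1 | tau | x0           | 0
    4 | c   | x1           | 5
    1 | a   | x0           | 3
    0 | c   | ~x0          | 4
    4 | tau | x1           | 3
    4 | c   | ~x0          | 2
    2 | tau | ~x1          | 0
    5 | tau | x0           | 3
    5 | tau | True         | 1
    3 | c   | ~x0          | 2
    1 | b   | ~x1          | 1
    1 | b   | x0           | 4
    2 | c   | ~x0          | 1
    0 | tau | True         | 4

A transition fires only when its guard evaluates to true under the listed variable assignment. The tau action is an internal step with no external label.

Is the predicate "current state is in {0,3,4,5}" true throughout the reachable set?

Answer: INVARIANT HOLDS

Trace:
Inv-set: {0,3,4,5}
Reach set: {0,4}
  0: ok
  4: ok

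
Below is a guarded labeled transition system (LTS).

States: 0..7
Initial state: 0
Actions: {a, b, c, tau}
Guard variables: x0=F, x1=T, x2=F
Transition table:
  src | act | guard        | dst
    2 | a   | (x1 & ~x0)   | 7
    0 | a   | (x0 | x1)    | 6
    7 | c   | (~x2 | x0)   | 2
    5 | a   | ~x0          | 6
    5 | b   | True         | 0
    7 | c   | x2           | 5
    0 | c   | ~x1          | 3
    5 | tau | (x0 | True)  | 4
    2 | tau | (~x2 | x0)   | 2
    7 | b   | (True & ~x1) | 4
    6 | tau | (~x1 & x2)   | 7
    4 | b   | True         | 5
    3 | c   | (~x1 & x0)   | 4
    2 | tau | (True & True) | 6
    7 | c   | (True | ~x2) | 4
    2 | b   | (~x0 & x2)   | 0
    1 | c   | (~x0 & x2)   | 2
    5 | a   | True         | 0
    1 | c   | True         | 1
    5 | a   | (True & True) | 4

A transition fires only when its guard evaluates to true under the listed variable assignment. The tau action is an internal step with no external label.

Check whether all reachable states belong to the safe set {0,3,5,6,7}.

Answer: INVARIANT HOLDS

Working:
Allowed set {0,3,5,6,7}
R = {0,6}
  0: safe
  6: safe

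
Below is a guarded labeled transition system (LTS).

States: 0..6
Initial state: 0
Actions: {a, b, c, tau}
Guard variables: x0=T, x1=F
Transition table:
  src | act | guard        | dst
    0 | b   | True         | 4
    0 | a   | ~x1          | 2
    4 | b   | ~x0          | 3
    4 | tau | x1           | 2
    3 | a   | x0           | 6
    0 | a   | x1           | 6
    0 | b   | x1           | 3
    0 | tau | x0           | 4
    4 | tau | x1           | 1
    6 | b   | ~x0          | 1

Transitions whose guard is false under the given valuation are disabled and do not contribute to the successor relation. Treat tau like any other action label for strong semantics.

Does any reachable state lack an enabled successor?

Answer: DEADLOCK at state 2

Analysis:
Reach set: {0,2,4}
  0: a→2  b→4  tau→4  [3 exit(s)]
  2: ∅  [deadlock]
  4: ∅  [deadlock]
Path to 2: a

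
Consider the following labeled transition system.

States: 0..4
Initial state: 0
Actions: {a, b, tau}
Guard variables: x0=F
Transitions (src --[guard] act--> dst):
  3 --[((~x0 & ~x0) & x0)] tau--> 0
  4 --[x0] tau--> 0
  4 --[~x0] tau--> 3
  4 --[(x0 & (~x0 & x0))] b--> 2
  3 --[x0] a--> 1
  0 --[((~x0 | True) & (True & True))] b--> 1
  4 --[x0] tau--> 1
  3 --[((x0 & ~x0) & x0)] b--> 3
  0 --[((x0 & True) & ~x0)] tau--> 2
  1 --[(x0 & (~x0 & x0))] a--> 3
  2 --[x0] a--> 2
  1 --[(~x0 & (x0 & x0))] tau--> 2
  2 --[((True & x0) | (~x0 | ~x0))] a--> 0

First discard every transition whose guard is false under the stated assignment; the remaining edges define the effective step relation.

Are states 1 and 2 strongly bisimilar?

Answer: NOT BISIMILAR

Working:
Refine partition for ~:
  P[0] = {{0,1,2,3,4}}
  P[1] = {{0},{1,3},{2},{4}}
4 equivalence class(es) (converged in 2)
[1]={1,3}  [2]={2}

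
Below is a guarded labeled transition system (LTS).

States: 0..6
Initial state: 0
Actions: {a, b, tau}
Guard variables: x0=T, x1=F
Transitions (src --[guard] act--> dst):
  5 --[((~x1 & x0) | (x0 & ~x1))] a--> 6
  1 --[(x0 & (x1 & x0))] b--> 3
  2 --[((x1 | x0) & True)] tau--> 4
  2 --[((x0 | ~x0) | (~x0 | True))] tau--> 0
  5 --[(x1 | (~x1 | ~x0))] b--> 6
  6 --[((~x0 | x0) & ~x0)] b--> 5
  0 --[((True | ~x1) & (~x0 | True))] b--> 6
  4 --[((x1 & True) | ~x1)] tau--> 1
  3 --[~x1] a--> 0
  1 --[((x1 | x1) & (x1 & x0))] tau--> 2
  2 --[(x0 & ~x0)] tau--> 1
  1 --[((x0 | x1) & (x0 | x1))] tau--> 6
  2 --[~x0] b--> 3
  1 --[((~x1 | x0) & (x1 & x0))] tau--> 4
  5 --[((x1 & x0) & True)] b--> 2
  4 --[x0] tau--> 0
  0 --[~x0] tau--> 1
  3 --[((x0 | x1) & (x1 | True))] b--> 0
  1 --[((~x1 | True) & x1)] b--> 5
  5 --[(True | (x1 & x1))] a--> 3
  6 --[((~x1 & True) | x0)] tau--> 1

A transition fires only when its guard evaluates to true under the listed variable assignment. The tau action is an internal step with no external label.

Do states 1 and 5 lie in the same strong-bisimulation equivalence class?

Answer: NOT BISIMILAR

Trace:
Bisimulation quotient by refinement:
  π0 = {{0,1,2,3,4,5,6}}
  π1 = {{0},{1,2,4,6},{3,5}}
  π2 = {{0},{1,6},{2,4},{3},{5}}
  π3 = {{0},{1,6},{2},{3},{4},{5}}
stable after 4 split(s): 6 block(s)
1∈{1,6}, 5∈{5}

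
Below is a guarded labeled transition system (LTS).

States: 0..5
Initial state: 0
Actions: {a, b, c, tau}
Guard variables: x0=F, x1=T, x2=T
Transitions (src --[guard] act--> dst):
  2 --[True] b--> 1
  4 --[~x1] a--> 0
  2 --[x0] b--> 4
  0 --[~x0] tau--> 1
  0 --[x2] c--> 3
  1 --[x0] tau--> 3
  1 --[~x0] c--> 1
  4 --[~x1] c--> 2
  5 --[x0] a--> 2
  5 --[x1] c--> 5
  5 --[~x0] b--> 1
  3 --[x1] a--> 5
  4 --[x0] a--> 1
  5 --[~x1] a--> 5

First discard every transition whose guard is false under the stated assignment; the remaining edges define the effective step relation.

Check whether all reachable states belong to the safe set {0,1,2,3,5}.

Answer: INVARIANT HOLDS

Working:
Safe = {0,1,2,3,5}
R = {0,1,3,5}
  0: ✓
  1: ✓
  3: ✓
  5: ✓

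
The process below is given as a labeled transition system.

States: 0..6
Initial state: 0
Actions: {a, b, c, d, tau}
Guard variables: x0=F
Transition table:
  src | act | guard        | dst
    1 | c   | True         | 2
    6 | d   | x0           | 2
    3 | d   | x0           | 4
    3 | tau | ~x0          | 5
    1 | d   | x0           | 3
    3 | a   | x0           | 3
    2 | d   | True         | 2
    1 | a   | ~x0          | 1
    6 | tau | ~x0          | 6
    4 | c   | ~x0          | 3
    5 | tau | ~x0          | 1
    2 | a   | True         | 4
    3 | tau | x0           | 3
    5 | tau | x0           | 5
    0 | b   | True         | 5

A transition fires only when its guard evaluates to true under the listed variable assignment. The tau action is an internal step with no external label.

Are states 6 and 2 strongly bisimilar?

Compute ~ classes (split until stable):
  π0 = {{0,1,2,3,4,5,6}}
  π1 = {{0},{1},{2},{3,5,6},{4}}
  π2 = {{0},{1},{2},{3,6},{4},{5}}
  π3 = {{0},{1},{2},{3},{4},{5},{6}}
7 equivalence class(es) (converged in 4)
6∈{6}, 2∈{2}

Answer: NOT BISIMILAR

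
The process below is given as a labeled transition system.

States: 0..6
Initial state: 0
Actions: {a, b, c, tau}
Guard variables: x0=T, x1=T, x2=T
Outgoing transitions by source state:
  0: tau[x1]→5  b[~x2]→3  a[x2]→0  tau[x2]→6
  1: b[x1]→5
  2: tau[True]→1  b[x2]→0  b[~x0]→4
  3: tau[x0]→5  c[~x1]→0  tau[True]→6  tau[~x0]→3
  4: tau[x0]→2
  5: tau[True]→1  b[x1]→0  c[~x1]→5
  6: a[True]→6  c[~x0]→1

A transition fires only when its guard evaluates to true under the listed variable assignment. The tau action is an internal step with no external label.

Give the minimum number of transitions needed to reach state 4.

BFS to 4:
  Layer 0: {0}
  Layer 1: {5,6}
  Layer 2: {1}
4 never appears.

Answer: UNREACHABLE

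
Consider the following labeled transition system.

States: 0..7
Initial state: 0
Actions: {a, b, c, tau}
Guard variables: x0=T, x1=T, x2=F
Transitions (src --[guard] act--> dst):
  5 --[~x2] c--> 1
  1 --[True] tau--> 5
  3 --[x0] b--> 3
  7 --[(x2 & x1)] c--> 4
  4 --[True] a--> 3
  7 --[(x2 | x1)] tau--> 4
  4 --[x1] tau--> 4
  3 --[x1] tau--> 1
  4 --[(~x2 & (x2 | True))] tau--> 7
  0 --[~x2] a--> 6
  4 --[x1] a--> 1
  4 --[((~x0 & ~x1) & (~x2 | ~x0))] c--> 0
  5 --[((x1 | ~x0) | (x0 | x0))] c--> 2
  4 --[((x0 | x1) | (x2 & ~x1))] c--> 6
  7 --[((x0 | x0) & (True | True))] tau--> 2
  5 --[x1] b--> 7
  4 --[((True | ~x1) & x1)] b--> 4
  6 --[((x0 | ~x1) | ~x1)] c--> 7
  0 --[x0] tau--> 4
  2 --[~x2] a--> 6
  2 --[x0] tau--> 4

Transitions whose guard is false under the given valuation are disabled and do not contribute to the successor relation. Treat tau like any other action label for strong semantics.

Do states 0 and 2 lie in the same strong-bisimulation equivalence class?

Refine partition for ~:
  round 0: {{0,1,2,3,4,5,6,7}}
  round 1: {{0,2},{1,7},{3},{4},{5},{6}}
  round 2: {{0,2},{1},{3},{4},{5},{6},{7}}
Fixed point at round 3; 7 class(es).
0∈{0,2}, 2∈{0,2}

Answer: BISIMILAR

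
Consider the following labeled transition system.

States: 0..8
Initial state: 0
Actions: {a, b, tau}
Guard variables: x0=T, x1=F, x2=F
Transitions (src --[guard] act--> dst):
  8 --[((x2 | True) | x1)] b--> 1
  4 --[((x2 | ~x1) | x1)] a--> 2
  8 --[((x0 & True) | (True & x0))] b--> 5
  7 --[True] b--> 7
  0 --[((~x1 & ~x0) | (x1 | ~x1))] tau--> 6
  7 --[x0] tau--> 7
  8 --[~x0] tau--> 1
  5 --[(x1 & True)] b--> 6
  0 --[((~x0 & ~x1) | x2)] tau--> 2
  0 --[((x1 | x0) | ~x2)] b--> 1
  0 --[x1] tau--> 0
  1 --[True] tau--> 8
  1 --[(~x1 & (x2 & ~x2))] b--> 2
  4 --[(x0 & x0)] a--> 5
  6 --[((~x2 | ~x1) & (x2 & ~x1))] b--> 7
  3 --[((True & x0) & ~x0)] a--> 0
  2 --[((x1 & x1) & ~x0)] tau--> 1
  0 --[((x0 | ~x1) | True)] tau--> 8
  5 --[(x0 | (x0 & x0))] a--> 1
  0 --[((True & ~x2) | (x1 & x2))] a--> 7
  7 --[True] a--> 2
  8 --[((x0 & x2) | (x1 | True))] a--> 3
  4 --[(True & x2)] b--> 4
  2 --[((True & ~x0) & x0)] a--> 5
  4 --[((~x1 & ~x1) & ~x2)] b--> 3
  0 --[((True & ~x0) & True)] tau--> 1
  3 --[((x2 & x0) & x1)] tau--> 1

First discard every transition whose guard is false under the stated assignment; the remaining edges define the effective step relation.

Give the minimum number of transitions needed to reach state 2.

Answer: 2

Analysis:
Layered search for 2:
  depth 0: {0}
  depth 1: {1,6,7,8}
  depth 2: {2,3,5}
2 enters at depth 2; path a·a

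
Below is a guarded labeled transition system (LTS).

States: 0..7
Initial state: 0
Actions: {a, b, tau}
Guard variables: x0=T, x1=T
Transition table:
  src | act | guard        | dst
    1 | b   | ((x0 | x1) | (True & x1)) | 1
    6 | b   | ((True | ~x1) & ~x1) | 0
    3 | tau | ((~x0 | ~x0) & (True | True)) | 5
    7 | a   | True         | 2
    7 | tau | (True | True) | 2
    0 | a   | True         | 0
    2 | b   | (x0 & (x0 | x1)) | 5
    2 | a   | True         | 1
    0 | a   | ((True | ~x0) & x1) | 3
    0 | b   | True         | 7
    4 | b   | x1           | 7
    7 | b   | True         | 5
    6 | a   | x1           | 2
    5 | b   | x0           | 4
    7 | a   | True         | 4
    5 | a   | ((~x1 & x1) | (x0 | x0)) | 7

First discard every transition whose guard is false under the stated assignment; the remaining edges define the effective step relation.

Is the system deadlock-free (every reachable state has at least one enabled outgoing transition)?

Reach set: {0,1,2,3,4,5,7}
  0: a→0  a→3  b→7  [deg 3]
  1: b→1  [deg 1]
  2: a→1  b→5  [deg 2]
  3: ∅  [STUCK]
  4: b→7  [deg 1]
  5: a→7  b→4  [deg 2]
  7: a→2  a→4  b→5  tau→2  [deg 4]
witness 3: a

Answer: DEADLOCK at state 3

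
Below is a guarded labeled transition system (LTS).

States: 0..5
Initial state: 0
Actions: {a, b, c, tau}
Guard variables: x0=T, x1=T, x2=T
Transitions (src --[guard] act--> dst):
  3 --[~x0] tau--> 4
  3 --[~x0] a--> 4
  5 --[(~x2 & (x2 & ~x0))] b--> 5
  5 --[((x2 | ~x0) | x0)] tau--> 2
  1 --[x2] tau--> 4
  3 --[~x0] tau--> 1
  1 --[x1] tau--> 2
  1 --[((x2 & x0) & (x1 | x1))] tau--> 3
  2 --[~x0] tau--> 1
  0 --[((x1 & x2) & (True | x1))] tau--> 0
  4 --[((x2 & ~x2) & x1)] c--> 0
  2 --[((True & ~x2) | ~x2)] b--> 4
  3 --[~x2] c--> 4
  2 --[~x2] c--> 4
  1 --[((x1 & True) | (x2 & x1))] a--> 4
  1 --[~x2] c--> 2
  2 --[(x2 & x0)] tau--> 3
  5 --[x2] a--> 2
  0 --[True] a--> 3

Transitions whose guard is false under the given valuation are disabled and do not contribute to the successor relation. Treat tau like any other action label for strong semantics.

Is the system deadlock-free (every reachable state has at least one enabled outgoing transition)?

Answer: DEADLOCK at state 3

Analysis:
Reachable = {0,3}
  0: a→3  tau→0  [2 exit(s)]
  3: ∅  [no exit]
trace reaching 3: a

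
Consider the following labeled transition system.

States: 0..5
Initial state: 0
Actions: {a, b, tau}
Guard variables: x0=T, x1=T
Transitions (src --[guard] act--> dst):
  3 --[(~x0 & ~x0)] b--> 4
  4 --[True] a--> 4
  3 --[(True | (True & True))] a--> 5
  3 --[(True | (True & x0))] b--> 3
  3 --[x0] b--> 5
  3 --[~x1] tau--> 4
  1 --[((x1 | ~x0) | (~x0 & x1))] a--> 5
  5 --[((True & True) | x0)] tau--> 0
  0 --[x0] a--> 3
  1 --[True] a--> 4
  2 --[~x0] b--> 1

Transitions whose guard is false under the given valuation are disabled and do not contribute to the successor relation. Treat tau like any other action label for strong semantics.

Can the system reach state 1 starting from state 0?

Answer: UNREACHABLE

Trace:
After dropping false guards: 8 live edges.
Layer 0: {0}
Layer 1: {3}  cumulative {0,3}
Layer 2: {5}  cumulative {0,3,5}
R = {0,3,5}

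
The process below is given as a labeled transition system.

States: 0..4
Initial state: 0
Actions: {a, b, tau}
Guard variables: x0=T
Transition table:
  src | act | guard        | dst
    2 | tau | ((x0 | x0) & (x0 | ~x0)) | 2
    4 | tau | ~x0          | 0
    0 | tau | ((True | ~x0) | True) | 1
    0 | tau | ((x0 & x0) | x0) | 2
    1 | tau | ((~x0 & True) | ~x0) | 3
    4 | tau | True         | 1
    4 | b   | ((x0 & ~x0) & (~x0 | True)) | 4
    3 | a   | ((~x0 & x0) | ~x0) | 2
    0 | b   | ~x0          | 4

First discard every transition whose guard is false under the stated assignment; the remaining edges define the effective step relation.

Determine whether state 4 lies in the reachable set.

Answer: UNREACHABLE

Analysis:
After dropping false guards: 4 live edges.
depth 0: {0}
depth 1: {1,2}  cumulative {0,1,2}
R = {0,1,2}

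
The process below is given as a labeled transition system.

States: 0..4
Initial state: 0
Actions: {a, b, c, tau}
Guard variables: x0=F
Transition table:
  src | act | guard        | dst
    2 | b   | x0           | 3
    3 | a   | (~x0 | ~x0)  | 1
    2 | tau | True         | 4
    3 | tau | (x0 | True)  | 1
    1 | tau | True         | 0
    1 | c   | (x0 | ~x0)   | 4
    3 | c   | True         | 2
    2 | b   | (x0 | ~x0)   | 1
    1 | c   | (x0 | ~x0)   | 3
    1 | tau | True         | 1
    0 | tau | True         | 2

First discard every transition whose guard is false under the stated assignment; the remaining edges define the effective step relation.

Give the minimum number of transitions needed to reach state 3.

Answer: 3

Working:
BFS to 3:
  depth 0: {0}
  depth 1: {2}
  depth 2: {1,4}
  depth 3: {3}
first hit 3 at d=3 via tau·b·c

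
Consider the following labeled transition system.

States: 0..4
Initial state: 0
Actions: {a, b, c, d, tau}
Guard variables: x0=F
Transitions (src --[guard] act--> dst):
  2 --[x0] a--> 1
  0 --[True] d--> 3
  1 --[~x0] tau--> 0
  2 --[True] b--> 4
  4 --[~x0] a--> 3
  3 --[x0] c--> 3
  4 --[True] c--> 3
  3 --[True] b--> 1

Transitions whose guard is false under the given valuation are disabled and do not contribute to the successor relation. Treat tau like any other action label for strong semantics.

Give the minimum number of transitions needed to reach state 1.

Answer: 2

Working:
BFS to 1:
  L0 = {0}
  L1 = {3}
  L2 = {1}
depth(1)=2, e.g. d·b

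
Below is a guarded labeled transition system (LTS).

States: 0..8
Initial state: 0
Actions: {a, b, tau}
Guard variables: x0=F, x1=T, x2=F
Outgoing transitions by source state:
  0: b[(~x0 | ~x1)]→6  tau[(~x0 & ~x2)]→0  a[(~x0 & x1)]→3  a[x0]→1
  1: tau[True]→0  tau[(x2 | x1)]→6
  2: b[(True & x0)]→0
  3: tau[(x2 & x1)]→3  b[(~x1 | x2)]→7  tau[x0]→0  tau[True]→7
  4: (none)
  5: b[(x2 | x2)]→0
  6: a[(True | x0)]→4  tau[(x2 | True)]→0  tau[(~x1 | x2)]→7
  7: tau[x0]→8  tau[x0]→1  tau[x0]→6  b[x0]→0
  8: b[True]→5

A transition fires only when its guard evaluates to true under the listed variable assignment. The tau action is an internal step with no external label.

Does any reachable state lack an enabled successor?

Reach set: {0,3,4,6,7}
  0: a→3  b→6  tau→0  [3 out]
  3: tau→7  [1 out]
  4: ∅  [STUCK]
  6: a→4  tau→0  [2 out]
  7: ∅  [STUCK]
Path to 4: b·a

Answer: DEADLOCK at state 4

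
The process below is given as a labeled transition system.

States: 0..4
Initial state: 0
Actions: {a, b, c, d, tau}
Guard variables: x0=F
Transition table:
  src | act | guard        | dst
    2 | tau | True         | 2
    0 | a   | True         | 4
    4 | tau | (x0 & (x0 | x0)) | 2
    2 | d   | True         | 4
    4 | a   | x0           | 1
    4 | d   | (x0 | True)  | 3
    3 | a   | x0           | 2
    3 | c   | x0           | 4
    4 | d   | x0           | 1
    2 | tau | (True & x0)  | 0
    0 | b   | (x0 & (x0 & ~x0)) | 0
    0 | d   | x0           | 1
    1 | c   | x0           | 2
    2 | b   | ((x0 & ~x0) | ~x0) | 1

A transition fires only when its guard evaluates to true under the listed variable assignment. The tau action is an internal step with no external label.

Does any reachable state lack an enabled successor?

Answer: DEADLOCK at state 3

Working:
R = {0,3,4}
  0: a→4  [1 out]
  3: ∅  [deadlock]
  4: d→3  [1 out]
trace reaching 3: a·d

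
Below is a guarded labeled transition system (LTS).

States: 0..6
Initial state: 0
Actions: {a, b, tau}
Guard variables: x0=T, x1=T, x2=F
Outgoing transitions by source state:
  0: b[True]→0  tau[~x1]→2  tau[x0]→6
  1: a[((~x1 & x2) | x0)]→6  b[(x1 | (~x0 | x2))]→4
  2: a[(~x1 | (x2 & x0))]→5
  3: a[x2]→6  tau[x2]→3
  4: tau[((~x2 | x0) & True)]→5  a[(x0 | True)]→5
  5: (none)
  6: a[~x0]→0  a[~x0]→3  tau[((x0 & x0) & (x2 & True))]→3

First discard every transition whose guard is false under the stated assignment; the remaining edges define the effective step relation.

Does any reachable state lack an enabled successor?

Answer: DEADLOCK at state 6

Trace:
R = {0,6}
  0: b→0  tau→6  [2 out]
  6: ∅  [STUCK]
trace reaching 6: tau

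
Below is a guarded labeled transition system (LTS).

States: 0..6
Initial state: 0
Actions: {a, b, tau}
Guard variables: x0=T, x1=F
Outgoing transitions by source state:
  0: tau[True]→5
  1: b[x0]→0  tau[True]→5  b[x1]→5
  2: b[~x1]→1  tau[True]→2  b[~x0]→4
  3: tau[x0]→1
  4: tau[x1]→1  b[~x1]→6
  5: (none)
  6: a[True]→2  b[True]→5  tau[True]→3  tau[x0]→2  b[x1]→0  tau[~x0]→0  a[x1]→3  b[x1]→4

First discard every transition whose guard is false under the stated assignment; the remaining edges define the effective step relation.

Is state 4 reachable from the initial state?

After dropping false guards: 11 live edges.
Layer 0: {0}
Layer 1: {5}  now seen {0,5}
R = {0,5}

Answer: UNREACHABLE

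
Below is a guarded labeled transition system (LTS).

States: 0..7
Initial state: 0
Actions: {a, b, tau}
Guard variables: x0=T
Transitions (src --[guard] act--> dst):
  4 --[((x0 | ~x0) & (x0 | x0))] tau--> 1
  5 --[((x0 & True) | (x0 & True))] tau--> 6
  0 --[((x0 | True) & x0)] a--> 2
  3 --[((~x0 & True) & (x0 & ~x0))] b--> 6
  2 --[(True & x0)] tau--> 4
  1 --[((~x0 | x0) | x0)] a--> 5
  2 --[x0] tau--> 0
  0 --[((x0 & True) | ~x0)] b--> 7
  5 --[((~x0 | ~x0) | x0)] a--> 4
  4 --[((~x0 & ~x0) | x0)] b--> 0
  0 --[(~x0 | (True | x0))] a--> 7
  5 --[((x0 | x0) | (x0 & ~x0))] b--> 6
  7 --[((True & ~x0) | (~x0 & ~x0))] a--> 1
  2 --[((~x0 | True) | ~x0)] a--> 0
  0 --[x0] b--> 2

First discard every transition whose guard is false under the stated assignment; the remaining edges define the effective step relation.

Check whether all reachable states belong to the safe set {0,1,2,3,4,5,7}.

Inv-set: {0,1,2,3,4,5,7}
R = {0,1,2,4,5,6,7}
  0: safe
  1: safe
  2: safe
  4: safe
  5: safe
  6: VIOLATES
  7: safe
witness against invariant: a·tau·tau·a·tau → 6

Answer: INVARIANT VIOLATED at state 6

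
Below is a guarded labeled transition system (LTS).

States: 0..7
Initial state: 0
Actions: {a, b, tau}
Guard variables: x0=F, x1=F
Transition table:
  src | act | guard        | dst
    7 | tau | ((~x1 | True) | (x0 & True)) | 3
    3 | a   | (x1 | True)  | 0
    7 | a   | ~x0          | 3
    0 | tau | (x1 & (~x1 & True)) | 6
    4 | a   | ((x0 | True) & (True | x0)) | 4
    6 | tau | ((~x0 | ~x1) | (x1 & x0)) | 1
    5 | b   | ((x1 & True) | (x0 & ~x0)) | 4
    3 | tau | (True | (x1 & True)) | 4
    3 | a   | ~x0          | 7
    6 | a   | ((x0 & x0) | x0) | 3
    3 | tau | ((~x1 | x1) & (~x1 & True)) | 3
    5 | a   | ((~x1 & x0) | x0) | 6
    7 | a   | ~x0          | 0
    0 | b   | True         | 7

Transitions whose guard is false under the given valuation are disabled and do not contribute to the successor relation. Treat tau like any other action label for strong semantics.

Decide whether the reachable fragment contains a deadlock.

Answer: DEADLOCK-FREE

Working:
R = {0,3,4,7}
  0: b→7  [1 exit(s)]
  3: a→0  a→7  tau→3  tau→4  [4 exit(s)]
  4: a→4  [1 exit(s)]
  7: a→0  a→3  tau→3  [3 exit(s)]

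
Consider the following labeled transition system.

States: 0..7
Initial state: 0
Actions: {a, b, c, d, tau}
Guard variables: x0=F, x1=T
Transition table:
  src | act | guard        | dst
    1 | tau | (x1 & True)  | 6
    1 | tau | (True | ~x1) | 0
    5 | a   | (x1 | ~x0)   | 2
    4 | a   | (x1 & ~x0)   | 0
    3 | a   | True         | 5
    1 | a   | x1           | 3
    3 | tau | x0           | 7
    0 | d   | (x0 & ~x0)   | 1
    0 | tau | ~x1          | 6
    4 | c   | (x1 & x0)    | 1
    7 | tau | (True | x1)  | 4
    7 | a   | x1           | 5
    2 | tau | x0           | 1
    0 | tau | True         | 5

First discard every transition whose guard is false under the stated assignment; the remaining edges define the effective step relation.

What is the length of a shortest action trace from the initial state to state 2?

Layered search for 2:
  depth 0: {0}
  depth 1: {5}
  depth 2: {2}
2 enters at depth 2; path tau·a

Answer: 2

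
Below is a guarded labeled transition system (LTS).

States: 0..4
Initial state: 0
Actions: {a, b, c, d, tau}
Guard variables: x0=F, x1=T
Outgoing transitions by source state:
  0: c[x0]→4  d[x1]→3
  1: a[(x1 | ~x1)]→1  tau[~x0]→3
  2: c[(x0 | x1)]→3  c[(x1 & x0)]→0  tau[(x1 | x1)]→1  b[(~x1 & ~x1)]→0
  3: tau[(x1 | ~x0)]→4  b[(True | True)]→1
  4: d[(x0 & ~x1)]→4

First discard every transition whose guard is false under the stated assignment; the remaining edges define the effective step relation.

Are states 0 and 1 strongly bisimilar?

Answer: NOT BISIMILAR

Analysis:
Refine partition for ~:
  π0 = {{0,1,2,3,4}}
  π1 = {{0},{1},{2},{3},{4}}
5 equivalence class(es) (converged in 2)
[0]={0}  [1]={1}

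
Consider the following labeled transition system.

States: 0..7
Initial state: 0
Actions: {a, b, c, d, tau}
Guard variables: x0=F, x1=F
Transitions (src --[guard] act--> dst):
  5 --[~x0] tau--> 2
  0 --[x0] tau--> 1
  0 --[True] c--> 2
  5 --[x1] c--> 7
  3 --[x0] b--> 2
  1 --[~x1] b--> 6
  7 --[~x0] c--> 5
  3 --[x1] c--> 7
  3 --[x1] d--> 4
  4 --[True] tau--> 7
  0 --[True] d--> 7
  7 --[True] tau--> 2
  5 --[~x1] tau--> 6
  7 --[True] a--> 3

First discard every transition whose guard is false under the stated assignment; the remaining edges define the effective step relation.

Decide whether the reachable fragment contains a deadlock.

Reachable = {0,2,3,5,6,7}
  0: c→2  d→7  [2 out]
  2: ∅  [STUCK]
  3: ∅  [STUCK]
  5: tau→2  tau→6  [2 out]
  6: ∅  [STUCK]
  7: a→3  c→5  tau→2  [3 out]
witness 2: c

Answer: DEADLOCK at state 2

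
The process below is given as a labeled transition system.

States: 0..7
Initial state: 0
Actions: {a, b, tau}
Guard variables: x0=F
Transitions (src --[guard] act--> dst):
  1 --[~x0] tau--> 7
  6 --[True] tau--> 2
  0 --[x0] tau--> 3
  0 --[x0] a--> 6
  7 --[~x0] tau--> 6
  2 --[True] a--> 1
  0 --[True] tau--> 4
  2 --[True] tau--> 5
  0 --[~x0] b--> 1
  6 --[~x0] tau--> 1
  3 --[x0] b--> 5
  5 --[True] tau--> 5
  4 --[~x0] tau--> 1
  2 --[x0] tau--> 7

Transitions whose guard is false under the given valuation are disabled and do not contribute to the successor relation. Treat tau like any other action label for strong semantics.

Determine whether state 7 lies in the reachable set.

Answer: REACHABLE

Working:
After dropping false guards: 10 live edges.
L0 = {0}
L1 = {1,4}  now seen {0,1,4}
L2 = {7}  now seen {0,1,4,7}
L3 = {6}  now seen {0,1,4,6,7}
L4 = {2}  now seen {0,1,2,4,6,7}
L5 = {5}  now seen {0,1,2,4,5,6,7}
Reach set: {0,1,2,4,5,6,7}
trace reaching 7: b·tau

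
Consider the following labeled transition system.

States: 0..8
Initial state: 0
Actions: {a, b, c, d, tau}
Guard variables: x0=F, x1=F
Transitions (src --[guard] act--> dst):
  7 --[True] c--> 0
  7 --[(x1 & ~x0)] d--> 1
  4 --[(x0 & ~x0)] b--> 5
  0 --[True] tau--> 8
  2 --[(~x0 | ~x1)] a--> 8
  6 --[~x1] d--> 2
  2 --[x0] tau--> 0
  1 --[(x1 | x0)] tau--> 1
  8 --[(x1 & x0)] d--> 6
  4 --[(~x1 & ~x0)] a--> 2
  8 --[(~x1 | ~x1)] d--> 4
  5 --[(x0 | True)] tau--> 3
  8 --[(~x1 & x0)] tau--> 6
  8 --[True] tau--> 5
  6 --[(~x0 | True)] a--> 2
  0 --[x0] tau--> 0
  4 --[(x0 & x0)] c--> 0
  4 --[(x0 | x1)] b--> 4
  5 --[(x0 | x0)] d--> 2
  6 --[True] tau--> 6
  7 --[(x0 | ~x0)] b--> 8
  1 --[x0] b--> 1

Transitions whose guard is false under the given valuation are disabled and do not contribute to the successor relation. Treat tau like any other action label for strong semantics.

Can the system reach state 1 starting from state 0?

Answer: UNREACHABLE

Trace:
Guard filter leaves 11 enabled edge(s).
L0 = {0}
L1 = {8}  now seen {0,8}
L2 = {4,5}  now seen {0,4,5,8}
L3 = {2,3}  now seen {0,2,3,4,5,8}
Reach set: {0,2,3,4,5,8}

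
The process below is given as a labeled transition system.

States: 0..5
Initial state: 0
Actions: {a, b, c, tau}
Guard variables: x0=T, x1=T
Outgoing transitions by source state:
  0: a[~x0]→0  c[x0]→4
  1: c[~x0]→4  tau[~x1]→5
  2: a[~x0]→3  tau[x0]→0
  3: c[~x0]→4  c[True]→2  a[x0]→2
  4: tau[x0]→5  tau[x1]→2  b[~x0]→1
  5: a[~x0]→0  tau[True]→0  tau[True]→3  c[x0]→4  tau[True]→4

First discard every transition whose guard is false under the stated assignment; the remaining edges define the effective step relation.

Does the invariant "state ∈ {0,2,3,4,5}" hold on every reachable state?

Allowed set {0,2,3,4,5}
Reach set: {0,2,3,4,5}
  0: ✓
  2: ✓
  3: ✓
  4: ✓
  5: ✓

Answer: INVARIANT HOLDS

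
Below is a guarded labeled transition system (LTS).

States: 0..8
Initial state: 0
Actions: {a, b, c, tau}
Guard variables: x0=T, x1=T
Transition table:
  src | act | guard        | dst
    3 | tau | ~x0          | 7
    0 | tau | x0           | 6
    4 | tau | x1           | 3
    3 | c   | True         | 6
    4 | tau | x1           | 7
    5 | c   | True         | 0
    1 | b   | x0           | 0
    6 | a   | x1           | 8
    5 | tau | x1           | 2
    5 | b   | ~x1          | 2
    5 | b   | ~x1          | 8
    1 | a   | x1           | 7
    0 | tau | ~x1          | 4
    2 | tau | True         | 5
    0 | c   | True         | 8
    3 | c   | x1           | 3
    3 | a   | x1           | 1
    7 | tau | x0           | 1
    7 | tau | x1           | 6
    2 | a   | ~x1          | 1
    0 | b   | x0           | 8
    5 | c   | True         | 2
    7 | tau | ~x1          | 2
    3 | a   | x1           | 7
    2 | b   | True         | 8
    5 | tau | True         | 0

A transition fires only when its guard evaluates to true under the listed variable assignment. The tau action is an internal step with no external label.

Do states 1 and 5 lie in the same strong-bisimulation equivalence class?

Refine partition for ~:
  π0 = {{0,1,2,3,4,5,6,7,8}}
  π1 = {{0},{1},{2},{3},{4,7},{5},{6},{8}}
  π2 = {{0},{1},{2},{3},{4},{5},{6},{7},{8}}
stable after 3 split(s): 9 block(s)
class of 1: {1}; class of 5: {5}

Answer: NOT BISIMILAR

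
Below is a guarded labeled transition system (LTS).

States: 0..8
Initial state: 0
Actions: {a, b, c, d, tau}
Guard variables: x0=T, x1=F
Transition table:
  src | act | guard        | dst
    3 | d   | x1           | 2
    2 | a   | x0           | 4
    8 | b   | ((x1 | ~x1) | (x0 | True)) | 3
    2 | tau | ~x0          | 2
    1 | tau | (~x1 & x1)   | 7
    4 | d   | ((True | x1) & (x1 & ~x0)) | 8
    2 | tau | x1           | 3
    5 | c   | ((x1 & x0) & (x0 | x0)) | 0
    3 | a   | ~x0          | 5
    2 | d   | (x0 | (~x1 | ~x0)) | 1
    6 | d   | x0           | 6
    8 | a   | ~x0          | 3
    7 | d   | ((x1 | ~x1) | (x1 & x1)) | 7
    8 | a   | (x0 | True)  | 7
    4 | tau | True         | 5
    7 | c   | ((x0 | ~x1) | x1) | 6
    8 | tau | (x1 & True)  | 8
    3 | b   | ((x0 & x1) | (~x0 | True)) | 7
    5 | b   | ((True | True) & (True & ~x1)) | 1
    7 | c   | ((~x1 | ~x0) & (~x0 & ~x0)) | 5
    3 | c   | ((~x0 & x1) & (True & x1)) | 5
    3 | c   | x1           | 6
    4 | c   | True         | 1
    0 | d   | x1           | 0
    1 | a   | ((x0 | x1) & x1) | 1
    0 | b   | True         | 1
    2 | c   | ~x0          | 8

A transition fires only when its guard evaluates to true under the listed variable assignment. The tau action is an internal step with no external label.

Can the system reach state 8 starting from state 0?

12 transition(s) survive guard evaluation.
Layer 0: {0}
Layer 1: {1}  now seen {0,1}
R = {0,1}

Answer: UNREACHABLE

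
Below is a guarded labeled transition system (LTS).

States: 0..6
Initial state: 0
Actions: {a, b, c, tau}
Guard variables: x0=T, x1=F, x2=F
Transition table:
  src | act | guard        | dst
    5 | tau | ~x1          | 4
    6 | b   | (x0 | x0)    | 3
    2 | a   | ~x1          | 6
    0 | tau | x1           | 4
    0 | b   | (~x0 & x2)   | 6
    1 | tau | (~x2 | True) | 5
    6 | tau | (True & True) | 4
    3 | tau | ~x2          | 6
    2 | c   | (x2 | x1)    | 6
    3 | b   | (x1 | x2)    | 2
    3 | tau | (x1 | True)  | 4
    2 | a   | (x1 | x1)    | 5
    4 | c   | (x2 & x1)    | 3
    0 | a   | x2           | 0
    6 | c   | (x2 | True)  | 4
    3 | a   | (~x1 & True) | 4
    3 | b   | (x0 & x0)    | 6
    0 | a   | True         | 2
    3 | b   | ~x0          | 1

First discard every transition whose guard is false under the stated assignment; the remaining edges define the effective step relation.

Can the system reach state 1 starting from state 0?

After dropping false guards: 11 live edges.
Layer 0: {0}
Layer 1: {2}  now seen {0,2}
Layer 2: {6}  now seen {0,2,6}
Layer 3: {3,4}  now seen {0,2,3,4,6}
Reachable = {0,2,3,4,6}

Answer: UNREACHABLE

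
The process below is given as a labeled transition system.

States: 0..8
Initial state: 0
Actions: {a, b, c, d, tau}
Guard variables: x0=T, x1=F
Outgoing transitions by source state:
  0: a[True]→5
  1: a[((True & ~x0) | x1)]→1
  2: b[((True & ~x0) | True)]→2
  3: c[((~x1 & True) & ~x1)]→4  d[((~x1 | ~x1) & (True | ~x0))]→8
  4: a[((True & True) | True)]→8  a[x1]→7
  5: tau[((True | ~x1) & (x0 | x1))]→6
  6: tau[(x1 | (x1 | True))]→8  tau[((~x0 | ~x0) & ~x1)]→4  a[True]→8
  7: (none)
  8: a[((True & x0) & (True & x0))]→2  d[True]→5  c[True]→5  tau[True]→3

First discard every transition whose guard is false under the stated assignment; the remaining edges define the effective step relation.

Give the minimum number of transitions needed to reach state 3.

Answer: 4

Trace:
BFS to 3:
  Layer 0: {0}
  Layer 1: {5}
  Layer 2: {6}
  Layer 3: {8}
  Layer 4: {2,3}
first hit 3 at d=4 via a·tau·a·tau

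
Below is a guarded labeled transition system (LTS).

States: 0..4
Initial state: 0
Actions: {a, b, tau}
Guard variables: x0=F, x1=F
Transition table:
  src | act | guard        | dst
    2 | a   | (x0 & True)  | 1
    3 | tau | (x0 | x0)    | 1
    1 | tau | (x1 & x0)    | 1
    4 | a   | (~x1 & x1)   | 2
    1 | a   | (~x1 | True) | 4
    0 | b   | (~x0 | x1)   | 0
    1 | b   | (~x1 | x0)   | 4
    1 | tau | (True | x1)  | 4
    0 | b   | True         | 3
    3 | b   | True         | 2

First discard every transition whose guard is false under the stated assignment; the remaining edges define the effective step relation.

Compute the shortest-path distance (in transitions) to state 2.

Answer: 2

Analysis:
Breadth-first toward 2:
  depth 0: {0}
  depth 1: {3}
  depth 2: {2}
2 enters at depth 2; path b·b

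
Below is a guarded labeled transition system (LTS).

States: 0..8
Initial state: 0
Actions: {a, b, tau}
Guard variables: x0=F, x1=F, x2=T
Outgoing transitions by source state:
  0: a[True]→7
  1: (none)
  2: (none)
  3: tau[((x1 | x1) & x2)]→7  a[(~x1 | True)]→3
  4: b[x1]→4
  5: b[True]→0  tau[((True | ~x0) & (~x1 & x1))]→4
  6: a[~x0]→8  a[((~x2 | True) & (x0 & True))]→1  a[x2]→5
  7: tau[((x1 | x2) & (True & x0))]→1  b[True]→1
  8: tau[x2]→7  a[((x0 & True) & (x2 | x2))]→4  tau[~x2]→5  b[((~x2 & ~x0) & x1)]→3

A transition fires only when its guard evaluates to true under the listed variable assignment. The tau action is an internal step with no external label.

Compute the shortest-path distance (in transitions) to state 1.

Answer: 2

Trace:
BFS to 1:
  depth 0: {0}
  depth 1: {7}
  depth 2: {1}
1 enters at depth 2; path a·b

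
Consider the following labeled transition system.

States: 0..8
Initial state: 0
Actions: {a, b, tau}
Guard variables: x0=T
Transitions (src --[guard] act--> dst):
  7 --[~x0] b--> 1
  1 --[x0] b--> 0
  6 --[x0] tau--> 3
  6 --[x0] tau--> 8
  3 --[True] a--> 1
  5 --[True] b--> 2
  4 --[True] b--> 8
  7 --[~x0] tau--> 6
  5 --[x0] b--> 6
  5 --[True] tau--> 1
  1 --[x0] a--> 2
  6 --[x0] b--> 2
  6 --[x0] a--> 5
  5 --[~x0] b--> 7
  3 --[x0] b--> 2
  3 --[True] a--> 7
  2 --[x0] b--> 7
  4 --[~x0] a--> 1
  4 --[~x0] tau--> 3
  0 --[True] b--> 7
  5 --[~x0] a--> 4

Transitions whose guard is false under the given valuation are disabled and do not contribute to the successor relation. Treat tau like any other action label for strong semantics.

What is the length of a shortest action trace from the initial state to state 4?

Answer: UNREACHABLE

Trace:
BFS to 4:
  Layer 0: {0}
  Layer 1: {7}
4 never appears.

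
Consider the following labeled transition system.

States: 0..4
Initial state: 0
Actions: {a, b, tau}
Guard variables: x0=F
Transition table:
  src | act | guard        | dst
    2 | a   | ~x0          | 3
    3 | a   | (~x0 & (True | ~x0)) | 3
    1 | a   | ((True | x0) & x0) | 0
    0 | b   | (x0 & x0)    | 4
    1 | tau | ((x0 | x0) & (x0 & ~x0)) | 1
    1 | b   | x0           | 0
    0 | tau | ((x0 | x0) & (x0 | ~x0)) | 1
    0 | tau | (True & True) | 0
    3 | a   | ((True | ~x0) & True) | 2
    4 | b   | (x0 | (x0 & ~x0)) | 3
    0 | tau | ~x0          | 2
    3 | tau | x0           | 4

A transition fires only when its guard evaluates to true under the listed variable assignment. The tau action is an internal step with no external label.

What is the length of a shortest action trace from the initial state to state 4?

Answer: UNREACHABLE

Working:
BFS to 4:
  depth 0: {0}
  depth 1: {2}
  depth 2: {3}
4 never appears.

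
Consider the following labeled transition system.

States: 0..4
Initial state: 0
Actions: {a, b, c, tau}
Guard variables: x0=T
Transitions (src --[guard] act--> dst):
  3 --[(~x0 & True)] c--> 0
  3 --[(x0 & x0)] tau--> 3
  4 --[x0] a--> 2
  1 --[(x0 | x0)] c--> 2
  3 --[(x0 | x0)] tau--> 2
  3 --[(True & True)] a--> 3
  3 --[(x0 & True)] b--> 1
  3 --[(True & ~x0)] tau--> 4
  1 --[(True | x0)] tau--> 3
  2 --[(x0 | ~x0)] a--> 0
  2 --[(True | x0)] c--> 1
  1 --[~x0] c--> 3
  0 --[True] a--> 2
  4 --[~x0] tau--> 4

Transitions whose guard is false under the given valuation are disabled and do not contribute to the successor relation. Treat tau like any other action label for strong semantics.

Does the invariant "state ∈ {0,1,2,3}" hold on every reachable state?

Answer: INVARIANT HOLDS

Working:
Inv-set: {0,1,2,3}
Reach set: {0,1,2,3}
  0: ✓
  1: ✓
  2: ✓
  3: ✓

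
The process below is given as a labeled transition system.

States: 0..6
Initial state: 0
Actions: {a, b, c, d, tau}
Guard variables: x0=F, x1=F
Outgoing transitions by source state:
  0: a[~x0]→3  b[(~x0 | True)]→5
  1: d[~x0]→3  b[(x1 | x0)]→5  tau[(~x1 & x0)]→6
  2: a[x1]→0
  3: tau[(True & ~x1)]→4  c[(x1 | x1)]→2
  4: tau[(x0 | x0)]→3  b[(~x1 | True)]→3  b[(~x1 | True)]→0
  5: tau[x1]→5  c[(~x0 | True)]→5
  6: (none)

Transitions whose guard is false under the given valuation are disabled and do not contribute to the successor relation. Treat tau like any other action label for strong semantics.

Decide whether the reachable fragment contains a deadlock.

R = {0,3,4,5}
  0: a→3  b→5  [2 exit(s)]
  3: tau→4  [1 exit(s)]
  4: b→0  b→3  [2 exit(s)]
  5: c→5  [1 exit(s)]

Answer: DEADLOCK-FREE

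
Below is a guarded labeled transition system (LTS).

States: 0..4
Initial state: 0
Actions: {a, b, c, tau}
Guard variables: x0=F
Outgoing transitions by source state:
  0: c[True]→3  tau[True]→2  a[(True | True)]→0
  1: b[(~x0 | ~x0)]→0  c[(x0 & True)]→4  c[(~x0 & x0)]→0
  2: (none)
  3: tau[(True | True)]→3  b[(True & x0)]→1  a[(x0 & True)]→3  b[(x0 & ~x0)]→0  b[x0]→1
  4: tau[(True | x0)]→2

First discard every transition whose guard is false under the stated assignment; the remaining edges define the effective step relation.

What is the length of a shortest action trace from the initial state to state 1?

BFS to 1:
  Layer 0: {0}
  Layer 1: {2,3}
1 never appears.

Answer: UNREACHABLE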